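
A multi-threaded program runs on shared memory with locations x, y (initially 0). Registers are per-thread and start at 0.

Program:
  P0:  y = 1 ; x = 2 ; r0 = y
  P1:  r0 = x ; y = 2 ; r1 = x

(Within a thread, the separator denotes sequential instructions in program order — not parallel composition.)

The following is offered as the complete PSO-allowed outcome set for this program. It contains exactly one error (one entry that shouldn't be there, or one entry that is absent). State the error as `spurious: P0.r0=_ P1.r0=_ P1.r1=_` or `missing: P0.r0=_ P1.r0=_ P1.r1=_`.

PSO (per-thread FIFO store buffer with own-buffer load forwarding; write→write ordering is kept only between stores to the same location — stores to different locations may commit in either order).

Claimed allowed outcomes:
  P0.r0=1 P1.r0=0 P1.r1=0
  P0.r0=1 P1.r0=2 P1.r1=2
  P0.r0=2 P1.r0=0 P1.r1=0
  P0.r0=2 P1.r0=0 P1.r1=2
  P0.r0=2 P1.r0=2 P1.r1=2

missing: P0.r0=1 P1.r0=0 P1.r1=2

outcome vector order: (P0.r0,P1.r0,P1.r1)
[PSO] allowed = {100; 102; 122; 200; 202; 222}
PSO∖claimed = {102}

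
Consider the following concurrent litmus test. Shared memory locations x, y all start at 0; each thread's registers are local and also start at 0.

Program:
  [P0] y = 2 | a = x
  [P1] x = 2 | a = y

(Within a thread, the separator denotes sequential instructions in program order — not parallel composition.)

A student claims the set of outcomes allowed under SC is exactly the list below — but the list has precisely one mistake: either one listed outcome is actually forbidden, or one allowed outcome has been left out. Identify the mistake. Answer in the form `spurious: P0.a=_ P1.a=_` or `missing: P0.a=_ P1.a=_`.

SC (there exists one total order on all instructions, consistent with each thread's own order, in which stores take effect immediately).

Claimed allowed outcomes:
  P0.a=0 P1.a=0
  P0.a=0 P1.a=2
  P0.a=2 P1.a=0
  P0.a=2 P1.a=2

spurious: P0.a=0 P1.a=0

outcome vector order: (P0.a,P1.a)
SC (3): 02 20 22
claimed∖SC = {00}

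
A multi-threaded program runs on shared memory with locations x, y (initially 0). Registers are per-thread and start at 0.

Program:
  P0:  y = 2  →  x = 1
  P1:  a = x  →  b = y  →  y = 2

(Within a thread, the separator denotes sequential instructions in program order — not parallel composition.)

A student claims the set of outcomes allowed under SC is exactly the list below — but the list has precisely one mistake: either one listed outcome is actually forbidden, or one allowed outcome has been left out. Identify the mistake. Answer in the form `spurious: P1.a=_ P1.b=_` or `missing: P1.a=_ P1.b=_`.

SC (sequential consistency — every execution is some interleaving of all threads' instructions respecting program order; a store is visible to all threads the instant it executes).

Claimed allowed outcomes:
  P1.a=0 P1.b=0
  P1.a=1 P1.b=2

outcome vector order: (P1.a,P1.b)
[SC] allowed = {00 02 12}
SC∖claimed = {02}

missing: P1.a=0 P1.b=2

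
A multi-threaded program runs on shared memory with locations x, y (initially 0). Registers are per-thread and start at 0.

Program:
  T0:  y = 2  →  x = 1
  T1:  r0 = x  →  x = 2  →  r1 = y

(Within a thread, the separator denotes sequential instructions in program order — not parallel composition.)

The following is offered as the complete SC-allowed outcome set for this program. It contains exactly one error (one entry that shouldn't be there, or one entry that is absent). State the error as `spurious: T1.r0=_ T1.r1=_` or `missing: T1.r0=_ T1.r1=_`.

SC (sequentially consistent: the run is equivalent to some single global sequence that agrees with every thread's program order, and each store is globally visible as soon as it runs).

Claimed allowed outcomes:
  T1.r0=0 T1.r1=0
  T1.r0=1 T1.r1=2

missing: T1.r0=0 T1.r1=2

outcome vector order: (T1.r0,T1.r1)
SC (3): (0,0) (0,2) (1,2)
SC∖claimed = {(0,2)}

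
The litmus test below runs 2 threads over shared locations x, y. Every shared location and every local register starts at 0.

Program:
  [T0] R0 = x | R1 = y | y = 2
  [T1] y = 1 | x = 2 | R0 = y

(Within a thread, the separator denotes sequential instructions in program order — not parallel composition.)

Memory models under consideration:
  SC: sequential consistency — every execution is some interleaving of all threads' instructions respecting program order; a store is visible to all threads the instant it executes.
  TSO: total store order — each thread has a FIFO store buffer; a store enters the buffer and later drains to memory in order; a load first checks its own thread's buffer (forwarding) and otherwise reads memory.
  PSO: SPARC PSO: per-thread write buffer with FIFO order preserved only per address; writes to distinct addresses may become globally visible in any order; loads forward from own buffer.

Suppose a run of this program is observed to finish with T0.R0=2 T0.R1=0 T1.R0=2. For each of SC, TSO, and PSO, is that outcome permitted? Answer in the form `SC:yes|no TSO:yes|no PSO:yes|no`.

SC:no TSO:no PSO:yes

outcome vector order: (T0.R0,T0.R1,T1.R0)
[SC] allowed = {001, 002, 011, 012, 211, 212}
[TSO] allowed = {001, 002, 011, 012, 211, 212}
[PSO] allowed = {001, 002, 011, 012, 201, 202, 211, 212}
target 202 ∈ {PSO}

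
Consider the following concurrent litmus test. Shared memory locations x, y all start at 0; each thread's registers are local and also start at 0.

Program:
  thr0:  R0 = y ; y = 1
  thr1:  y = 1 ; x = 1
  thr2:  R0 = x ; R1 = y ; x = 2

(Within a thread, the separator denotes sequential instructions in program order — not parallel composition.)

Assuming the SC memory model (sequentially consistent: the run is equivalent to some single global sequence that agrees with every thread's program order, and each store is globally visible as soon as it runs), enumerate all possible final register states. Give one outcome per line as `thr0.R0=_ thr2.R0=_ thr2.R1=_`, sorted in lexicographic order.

outcome vector order: (thr0.R0,thr2.R0,thr2.R1)
|SC outcomes| = 6

thr0.R0=0 thr2.R0=0 thr2.R1=0
thr0.R0=0 thr2.R0=0 thr2.R1=1
thr0.R0=0 thr2.R0=1 thr2.R1=1
thr0.R0=1 thr2.R0=0 thr2.R1=0
thr0.R0=1 thr2.R0=0 thr2.R1=1
thr0.R0=1 thr2.R0=1 thr2.R1=1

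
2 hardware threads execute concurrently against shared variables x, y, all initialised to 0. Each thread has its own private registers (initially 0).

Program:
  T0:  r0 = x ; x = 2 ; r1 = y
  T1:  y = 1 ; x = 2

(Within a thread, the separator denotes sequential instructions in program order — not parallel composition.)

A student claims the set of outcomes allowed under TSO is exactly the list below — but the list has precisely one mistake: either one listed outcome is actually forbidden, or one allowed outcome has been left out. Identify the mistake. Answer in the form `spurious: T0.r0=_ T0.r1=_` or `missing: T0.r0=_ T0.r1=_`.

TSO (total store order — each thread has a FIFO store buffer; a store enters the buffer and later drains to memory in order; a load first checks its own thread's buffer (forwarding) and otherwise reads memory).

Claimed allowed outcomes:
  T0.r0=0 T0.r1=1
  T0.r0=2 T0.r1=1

missing: T0.r0=0 T0.r1=0

outcome vector order: (T0.r0,T0.r1)
[TSO] allowed = {0/0; 0/1; 2/1}
TSO∖claimed = {0/0}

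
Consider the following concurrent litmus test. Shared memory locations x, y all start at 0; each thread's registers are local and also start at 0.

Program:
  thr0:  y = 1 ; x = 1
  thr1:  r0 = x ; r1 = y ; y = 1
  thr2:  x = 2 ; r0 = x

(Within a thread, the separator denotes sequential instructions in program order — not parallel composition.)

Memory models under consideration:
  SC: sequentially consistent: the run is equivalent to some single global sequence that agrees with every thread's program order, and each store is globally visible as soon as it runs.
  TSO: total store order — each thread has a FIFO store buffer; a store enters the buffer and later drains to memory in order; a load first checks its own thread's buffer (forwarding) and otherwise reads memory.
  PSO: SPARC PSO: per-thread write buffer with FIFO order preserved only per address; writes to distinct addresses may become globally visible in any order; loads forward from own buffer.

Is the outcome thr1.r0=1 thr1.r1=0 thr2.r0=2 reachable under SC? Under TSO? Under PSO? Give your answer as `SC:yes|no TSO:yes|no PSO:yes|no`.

outcome vector order: (thr1.r0,thr1.r1,thr2.r0)
under SC → 001, 002, 011, 012, 111, 112, 201, 202, 211, 212
under TSO → 001, 002, 011, 012, 111, 112, 201, 202, 211, 212
under PSO → 001, 002, 011, 012, 101, 102, 111, 112, 201, 202, 211, 212
target 102 ∈ {PSO}

SC:no TSO:no PSO:yes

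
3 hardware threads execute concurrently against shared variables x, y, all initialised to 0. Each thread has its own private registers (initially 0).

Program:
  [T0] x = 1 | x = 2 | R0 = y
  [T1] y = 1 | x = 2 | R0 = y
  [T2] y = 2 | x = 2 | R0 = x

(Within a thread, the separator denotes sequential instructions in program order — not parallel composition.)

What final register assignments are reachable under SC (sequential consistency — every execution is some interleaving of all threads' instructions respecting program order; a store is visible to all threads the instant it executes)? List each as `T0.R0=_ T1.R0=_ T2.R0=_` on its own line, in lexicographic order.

T0.R0=0 T1.R0=1 T2.R0=2
T0.R0=0 T1.R0=2 T2.R0=2
T0.R0=1 T1.R0=1 T2.R0=1
T0.R0=1 T1.R0=1 T2.R0=2
T0.R0=1 T1.R0=2 T2.R0=2
T0.R0=2 T1.R0=1 T2.R0=1
T0.R0=2 T1.R0=1 T2.R0=2
T0.R0=2 T1.R0=2 T2.R0=1
T0.R0=2 T1.R0=2 T2.R0=2

outcome vector order: (T0.R0,T1.R0,T2.R0)
|SC outcomes| = 9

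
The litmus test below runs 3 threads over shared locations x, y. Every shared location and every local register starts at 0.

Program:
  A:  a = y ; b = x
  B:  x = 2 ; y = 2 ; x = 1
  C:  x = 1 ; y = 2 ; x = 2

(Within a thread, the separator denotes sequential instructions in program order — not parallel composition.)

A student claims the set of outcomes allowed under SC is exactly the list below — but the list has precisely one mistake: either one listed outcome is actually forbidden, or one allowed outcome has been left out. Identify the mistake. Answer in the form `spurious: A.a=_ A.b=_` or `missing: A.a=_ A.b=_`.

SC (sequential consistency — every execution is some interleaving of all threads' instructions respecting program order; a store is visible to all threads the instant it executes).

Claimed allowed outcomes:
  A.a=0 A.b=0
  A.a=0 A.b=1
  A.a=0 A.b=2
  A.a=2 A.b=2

missing: A.a=2 A.b=1

outcome vector order: (A.a,A.b)
SC: 5 outcomes — {<0 0> <0 1> <0 2> <2 1> <2 2>}
SC∖claimed = {<2 1>}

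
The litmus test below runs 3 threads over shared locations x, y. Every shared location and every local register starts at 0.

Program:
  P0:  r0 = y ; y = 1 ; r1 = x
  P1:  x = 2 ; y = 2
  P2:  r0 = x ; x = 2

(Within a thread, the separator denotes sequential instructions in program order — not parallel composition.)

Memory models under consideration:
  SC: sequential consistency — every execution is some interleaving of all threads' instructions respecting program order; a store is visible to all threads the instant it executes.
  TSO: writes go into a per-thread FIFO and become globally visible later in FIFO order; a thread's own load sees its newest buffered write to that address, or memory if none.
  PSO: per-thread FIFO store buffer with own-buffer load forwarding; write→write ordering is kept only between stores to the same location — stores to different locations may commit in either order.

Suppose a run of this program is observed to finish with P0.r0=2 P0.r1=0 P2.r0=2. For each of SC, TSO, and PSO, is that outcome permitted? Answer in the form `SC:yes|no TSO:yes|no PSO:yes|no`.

outcome vector order: (P0.r0,P0.r1,P2.r0)
under SC → (0,0,0), (0,0,2), (0,2,0), (0,2,2), (2,2,0), (2,2,2)
under TSO → (0,0,0), (0,0,2), (0,2,0), (0,2,2), (2,2,0), (2,2,2)
under PSO → (0,0,0), (0,0,2), (0,2,0), (0,2,2), (2,0,0), (2,0,2), (2,2,0), (2,2,2)
target (2,0,2) ∈ {PSO}

SC:no TSO:no PSO:yes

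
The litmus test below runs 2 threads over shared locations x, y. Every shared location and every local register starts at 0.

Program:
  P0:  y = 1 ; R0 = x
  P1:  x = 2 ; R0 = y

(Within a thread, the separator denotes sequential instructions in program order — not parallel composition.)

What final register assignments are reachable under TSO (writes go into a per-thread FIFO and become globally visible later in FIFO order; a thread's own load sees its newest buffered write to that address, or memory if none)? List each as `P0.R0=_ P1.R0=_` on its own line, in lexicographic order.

outcome vector order: (P0.R0,P1.R0)
|TSO outcomes| = 4

P0.R0=0 P1.R0=0
P0.R0=0 P1.R0=1
P0.R0=2 P1.R0=0
P0.R0=2 P1.R0=1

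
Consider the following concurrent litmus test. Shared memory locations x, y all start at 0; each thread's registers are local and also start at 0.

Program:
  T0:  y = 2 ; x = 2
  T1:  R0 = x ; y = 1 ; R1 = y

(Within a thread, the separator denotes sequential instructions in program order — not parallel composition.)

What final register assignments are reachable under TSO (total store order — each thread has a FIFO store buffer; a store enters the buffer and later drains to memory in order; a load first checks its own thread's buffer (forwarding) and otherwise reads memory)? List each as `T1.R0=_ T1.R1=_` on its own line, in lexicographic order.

T1.R0=0 T1.R1=1
T1.R0=0 T1.R1=2
T1.R0=2 T1.R1=1

outcome vector order: (T1.R0,T1.R1)
|TSO outcomes| = 3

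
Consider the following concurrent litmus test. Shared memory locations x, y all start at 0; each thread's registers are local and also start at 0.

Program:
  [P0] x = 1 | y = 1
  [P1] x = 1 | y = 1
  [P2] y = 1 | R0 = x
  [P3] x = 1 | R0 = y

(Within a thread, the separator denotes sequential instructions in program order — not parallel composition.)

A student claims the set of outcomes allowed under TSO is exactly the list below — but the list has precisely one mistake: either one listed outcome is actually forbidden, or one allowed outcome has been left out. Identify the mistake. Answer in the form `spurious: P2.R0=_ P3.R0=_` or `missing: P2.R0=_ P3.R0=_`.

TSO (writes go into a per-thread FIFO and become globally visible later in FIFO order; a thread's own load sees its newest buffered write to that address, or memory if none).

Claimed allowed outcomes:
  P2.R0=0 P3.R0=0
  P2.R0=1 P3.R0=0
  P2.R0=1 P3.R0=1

outcome vector order: (P2.R0,P3.R0)
TSO: 4 outcomes — {0/0 0/1 1/0 1/1}
TSO∖claimed = {0/1}

missing: P2.R0=0 P3.R0=1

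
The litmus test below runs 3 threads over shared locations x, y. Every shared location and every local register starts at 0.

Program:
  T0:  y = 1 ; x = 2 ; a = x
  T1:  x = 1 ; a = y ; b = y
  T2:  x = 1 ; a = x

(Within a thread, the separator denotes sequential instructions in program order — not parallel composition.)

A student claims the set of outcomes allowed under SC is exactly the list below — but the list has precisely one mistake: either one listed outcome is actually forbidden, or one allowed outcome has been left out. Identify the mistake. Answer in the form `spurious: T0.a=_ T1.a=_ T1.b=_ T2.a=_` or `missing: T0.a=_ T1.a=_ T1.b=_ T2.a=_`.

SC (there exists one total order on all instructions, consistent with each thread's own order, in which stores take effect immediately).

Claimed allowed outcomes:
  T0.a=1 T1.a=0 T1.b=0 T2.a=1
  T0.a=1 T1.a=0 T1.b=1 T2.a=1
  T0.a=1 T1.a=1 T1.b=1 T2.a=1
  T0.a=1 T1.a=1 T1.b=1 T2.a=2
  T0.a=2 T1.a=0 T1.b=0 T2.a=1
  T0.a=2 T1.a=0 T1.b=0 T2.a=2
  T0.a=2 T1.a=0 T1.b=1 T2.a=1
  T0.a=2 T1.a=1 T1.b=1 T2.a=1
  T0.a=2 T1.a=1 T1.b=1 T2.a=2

missing: T0.a=2 T1.a=0 T1.b=1 T2.a=2

outcome vector order: (T0.a,T1.a,T1.b,T2.a)
SC (10): 1001; 1011; 1111; 1112; 2001; 2002; 2011; 2012; 2111; 2112
SC∖claimed = {2012}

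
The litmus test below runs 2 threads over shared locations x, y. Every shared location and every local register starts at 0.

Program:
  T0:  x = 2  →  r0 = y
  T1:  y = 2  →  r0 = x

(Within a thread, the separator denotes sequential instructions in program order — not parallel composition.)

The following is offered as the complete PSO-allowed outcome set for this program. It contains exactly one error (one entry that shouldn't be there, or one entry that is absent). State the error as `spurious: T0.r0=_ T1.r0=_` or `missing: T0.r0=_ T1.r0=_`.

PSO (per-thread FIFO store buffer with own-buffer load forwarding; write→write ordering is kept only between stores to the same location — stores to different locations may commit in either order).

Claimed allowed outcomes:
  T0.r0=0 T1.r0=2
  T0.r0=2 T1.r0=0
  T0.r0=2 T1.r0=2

missing: T0.r0=0 T1.r0=0

outcome vector order: (T0.r0,T1.r0)
PSO: 4 outcomes — {00 02 20 22}
PSO∖claimed = {00}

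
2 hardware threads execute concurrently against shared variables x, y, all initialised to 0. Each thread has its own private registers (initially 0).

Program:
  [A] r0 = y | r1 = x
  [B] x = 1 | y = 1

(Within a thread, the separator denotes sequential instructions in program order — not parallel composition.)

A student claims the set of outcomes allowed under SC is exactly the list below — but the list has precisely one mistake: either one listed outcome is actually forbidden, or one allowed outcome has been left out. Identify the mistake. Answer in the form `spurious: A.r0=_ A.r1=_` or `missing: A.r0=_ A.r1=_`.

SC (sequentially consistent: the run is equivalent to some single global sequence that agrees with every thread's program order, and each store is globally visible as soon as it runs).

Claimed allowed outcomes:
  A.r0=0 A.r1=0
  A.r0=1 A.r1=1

missing: A.r0=0 A.r1=1

outcome vector order: (A.r0,A.r1)
[SC] allowed = {0/0; 0/1; 1/1}
SC∖claimed = {0/1}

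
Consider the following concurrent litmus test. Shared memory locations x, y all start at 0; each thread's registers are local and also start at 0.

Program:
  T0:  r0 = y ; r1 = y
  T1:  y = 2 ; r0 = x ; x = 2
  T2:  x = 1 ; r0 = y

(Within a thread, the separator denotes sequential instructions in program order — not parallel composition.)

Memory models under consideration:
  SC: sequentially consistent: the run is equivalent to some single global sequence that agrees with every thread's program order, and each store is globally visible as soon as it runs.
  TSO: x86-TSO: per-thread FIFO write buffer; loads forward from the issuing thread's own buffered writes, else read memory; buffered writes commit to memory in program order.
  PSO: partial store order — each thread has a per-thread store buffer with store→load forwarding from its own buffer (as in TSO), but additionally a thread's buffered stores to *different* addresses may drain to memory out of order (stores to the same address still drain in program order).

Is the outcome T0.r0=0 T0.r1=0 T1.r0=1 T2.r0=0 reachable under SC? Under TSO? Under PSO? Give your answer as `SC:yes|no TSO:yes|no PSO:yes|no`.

outcome vector order: (T0.r0,T0.r1,T1.r0,T2.r0)
[SC] allowed = {<0 0 0 2>; <0 0 1 0>; <0 0 1 2>; <0 2 0 2>; <0 2 1 0>; <0 2 1 2>; <2 2 0 2>; <2 2 1 0>; <2 2 1 2>}
[TSO] allowed = {<0 0 0 0>; <0 0 0 2>; <0 0 1 0>; <0 0 1 2>; <0 2 0 0>; <0 2 0 2>; <0 2 1 0>; <0 2 1 2>; <2 2 0 0>; <2 2 0 2>; <2 2 1 0>; <2 2 1 2>}
[PSO] allowed = {<0 0 0 0>; <0 0 0 2>; <0 0 1 0>; <0 0 1 2>; <0 2 0 0>; <0 2 0 2>; <0 2 1 0>; <0 2 1 2>; <2 2 0 0>; <2 2 0 2>; <2 2 1 0>; <2 2 1 2>}
target <0 0 1 0> ∈ {SC,TSO,PSO}

SC:yes TSO:yes PSO:yes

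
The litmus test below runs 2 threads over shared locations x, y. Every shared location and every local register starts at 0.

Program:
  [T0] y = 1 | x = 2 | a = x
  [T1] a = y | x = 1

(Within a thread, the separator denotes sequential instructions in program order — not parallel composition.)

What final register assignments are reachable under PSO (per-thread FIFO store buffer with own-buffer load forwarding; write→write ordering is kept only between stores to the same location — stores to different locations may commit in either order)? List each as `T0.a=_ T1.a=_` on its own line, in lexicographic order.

T0.a=1 T1.a=0
T0.a=1 T1.a=1
T0.a=2 T1.a=0
T0.a=2 T1.a=1

outcome vector order: (T0.a,T1.a)
|PSO outcomes| = 4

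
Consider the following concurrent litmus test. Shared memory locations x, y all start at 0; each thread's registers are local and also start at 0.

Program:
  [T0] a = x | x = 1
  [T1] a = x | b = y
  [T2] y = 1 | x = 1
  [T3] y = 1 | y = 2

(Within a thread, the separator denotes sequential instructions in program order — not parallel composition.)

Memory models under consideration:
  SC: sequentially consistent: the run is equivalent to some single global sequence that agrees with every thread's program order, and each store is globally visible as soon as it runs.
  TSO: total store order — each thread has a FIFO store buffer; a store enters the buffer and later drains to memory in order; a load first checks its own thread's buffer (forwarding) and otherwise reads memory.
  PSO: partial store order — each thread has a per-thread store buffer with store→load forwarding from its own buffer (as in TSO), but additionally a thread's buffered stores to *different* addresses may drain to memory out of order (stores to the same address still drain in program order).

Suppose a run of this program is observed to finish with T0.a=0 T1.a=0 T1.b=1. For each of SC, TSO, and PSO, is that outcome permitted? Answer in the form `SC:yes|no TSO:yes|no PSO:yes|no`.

outcome vector order: (T0.a,T1.a,T1.b)
SC: 11 outcomes — {000 001 002 010 011 012 100 101 102 111 112}
TSO: 11 outcomes — {000 001 002 010 011 012 100 101 102 111 112}
PSO: 12 outcomes — {000 001 002 010 011 012 100 101 102 110 111 112}
target 001 ∈ {SC,TSO,PSO}

SC:yes TSO:yes PSO:yes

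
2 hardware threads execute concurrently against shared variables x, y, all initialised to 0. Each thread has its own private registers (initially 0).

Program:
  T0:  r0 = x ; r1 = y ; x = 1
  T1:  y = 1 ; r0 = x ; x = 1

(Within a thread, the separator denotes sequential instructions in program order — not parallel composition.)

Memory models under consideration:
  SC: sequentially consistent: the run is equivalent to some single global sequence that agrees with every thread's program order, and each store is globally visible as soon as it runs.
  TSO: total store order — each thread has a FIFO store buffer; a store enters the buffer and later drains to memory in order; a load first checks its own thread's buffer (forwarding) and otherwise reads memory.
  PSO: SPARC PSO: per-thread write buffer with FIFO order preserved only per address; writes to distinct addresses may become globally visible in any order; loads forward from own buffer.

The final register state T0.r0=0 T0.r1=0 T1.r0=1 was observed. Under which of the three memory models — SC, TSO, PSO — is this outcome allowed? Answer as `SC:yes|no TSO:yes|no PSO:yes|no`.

outcome vector order: (T0.r0,T0.r1,T1.r0)
[SC] allowed = {000, 001, 010, 011, 110}
[TSO] allowed = {000, 001, 010, 011, 110}
[PSO] allowed = {000, 001, 010, 011, 100, 110}
target 001 ∈ {SC,TSO,PSO}

SC:yes TSO:yes PSO:yes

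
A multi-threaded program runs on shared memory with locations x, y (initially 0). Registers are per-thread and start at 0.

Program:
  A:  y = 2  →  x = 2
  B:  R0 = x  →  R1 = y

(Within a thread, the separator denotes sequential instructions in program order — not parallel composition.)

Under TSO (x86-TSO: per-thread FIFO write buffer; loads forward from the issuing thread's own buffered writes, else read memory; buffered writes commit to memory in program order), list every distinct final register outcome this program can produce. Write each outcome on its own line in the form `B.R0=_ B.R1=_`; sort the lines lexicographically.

outcome vector order: (B.R0,B.R1)
|TSO outcomes| = 3

B.R0=0 B.R1=0
B.R0=0 B.R1=2
B.R0=2 B.R1=2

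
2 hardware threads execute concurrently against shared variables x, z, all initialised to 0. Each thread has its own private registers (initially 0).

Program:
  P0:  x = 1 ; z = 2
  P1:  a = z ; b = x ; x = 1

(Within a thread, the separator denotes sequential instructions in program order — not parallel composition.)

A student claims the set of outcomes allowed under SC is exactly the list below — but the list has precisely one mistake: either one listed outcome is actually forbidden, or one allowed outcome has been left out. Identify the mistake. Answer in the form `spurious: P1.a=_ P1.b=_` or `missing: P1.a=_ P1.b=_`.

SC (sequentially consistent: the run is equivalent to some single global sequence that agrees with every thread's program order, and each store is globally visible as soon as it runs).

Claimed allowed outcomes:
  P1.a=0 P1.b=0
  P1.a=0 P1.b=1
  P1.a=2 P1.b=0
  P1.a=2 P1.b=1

spurious: P1.a=2 P1.b=0

outcome vector order: (P1.a,P1.b)
SC: 3 outcomes — {00, 01, 21}
claimed∖SC = {20}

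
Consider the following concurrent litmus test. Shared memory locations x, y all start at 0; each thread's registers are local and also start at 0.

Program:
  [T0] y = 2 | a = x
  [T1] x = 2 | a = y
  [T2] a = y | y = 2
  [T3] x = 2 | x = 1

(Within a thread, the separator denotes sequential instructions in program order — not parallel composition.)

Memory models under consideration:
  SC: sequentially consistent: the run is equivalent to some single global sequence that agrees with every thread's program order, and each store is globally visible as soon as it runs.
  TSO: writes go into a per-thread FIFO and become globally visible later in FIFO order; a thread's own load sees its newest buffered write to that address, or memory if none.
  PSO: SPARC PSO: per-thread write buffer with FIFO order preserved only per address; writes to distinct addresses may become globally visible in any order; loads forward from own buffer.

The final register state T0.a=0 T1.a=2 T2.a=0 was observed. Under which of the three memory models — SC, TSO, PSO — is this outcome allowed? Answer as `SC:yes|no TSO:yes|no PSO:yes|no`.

SC:yes TSO:yes PSO:yes

outcome vector order: (T0.a,T1.a,T2.a)
[SC] allowed = {(0,2,0) (0,2,2) (1,0,0) (1,0,2) (1,2,0) (1,2,2) (2,0,0) (2,0,2) (2,2,0) (2,2,2)}
[TSO] allowed = {(0,0,0) (0,0,2) (0,2,0) (0,2,2) (1,0,0) (1,0,2) (1,2,0) (1,2,2) (2,0,0) (2,0,2) (2,2,0) (2,2,2)}
[PSO] allowed = {(0,0,0) (0,0,2) (0,2,0) (0,2,2) (1,0,0) (1,0,2) (1,2,0) (1,2,2) (2,0,0) (2,0,2) (2,2,0) (2,2,2)}
target (0,2,0) ∈ {SC,TSO,PSO}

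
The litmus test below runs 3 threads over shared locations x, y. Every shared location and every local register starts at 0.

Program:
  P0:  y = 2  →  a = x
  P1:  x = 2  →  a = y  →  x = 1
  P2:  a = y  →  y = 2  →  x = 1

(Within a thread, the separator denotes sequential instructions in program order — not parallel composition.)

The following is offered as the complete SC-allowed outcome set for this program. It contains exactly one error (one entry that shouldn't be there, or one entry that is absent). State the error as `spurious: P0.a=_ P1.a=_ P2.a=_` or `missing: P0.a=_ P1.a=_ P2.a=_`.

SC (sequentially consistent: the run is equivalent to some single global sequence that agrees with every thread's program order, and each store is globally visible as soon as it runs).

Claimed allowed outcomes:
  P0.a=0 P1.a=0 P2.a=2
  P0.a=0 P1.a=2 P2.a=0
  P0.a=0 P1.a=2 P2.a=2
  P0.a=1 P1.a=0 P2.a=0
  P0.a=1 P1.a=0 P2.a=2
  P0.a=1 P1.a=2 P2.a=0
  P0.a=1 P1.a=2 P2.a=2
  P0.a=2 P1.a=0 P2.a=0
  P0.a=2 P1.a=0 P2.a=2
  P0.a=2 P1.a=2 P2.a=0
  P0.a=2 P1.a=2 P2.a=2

outcome vector order: (P0.a,P1.a,P2.a)
SC (10): <0 2 0> <0 2 2> <1 0 0> <1 0 2> <1 2 0> <1 2 2> <2 0 0> <2 0 2> <2 2 0> <2 2 2>
claimed∖SC = {<0 0 2>}

spurious: P0.a=0 P1.a=0 P2.a=2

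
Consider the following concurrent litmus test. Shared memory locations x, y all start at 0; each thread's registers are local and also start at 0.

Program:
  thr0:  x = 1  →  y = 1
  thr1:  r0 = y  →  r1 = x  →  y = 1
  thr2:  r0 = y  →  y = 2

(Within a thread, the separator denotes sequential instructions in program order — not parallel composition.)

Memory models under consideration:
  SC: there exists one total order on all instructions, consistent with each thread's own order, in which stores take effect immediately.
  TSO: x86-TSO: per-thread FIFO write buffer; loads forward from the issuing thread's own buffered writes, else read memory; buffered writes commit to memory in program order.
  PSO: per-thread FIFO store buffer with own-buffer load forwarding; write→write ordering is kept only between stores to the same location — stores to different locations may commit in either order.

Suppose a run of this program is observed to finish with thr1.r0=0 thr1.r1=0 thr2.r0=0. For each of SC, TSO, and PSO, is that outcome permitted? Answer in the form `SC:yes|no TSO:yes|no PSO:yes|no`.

SC:yes TSO:yes PSO:yes

outcome vector order: (thr1.r0,thr1.r1,thr2.r0)
under SC → (0,0,0); (0,0,1); (0,1,0); (0,1,1); (1,1,0); (1,1,1); (2,0,0); (2,1,0); (2,1,1)
under TSO → (0,0,0); (0,0,1); (0,1,0); (0,1,1); (1,1,0); (1,1,1); (2,0,0); (2,1,0); (2,1,1)
under PSO → (0,0,0); (0,0,1); (0,1,0); (0,1,1); (1,0,0); (1,0,1); (1,1,0); (1,1,1); (2,0,0); (2,0,1); (2,1,0); (2,1,1)
target (0,0,0) ∈ {SC,TSO,PSO}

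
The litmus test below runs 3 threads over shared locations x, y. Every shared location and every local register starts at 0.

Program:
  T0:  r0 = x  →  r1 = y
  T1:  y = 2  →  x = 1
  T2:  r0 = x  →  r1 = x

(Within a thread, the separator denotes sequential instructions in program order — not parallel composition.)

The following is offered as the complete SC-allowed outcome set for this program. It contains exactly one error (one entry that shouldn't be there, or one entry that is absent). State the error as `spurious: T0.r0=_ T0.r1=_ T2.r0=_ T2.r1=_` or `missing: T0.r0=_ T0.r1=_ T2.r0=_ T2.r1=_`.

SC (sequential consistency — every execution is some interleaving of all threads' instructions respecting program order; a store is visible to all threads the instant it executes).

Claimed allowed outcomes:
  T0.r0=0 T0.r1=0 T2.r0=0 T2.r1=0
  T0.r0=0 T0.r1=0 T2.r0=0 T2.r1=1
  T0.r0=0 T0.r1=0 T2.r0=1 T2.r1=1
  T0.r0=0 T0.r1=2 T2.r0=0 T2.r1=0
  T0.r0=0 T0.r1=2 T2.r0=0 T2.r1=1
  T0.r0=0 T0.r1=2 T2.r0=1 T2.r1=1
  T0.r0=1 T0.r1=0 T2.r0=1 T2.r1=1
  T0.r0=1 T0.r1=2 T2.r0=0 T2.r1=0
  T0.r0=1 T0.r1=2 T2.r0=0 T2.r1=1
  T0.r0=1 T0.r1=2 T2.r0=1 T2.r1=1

spurious: T0.r0=1 T0.r1=0 T2.r0=1 T2.r1=1

outcome vector order: (T0.r0,T0.r1,T2.r0,T2.r1)
[SC] allowed = {(0,0,0,0); (0,0,0,1); (0,0,1,1); (0,2,0,0); (0,2,0,1); (0,2,1,1); (1,2,0,0); (1,2,0,1); (1,2,1,1)}
claimed∖SC = {(1,0,1,1)}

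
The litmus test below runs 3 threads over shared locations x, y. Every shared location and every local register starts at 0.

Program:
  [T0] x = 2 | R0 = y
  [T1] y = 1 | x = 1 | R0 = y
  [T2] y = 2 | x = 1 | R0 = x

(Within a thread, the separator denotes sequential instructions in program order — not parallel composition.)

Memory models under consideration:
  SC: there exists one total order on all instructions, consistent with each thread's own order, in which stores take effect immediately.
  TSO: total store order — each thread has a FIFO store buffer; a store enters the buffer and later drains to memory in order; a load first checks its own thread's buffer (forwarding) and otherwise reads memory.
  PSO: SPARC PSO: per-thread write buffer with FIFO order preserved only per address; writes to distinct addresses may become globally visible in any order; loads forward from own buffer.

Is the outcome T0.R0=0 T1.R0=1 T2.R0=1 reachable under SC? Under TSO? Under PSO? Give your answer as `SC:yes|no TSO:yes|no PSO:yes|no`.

outcome vector order: (T0.R0,T1.R0,T2.R0)
SC: 9 outcomes — {(0,1,1) (0,2,1) (1,1,1) (1,1,2) (1,2,1) (2,1,1) (2,1,2) (2,2,1) (2,2,2)}
TSO: 12 outcomes — {(0,1,1) (0,1,2) (0,2,1) (0,2,2) (1,1,1) (1,1,2) (1,2,1) (1,2,2) (2,1,1) (2,1,2) (2,2,1) (2,2,2)}
PSO: 12 outcomes — {(0,1,1) (0,1,2) (0,2,1) (0,2,2) (1,1,1) (1,1,2) (1,2,1) (1,2,2) (2,1,1) (2,1,2) (2,2,1) (2,2,2)}
target (0,1,1) ∈ {SC,TSO,PSO}

SC:yes TSO:yes PSO:yes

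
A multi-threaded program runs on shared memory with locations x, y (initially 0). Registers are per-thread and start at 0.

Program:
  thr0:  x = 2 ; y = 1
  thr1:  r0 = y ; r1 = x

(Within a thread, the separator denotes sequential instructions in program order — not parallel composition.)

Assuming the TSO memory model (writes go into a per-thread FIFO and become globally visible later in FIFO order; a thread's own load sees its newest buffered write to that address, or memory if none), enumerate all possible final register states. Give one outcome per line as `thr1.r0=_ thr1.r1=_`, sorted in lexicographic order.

outcome vector order: (thr1.r0,thr1.r1)
|TSO outcomes| = 3

thr1.r0=0 thr1.r1=0
thr1.r0=0 thr1.r1=2
thr1.r0=1 thr1.r1=2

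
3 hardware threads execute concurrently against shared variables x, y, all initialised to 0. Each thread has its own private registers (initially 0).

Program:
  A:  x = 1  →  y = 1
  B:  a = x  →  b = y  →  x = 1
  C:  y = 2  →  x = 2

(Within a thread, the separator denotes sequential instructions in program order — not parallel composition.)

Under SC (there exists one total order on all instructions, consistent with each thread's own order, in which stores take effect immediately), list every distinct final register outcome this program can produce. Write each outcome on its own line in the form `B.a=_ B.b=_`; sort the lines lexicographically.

B.a=0 B.b=0
B.a=0 B.b=1
B.a=0 B.b=2
B.a=1 B.b=0
B.a=1 B.b=1
B.a=1 B.b=2
B.a=2 B.b=1
B.a=2 B.b=2

outcome vector order: (B.a,B.b)
|SC outcomes| = 8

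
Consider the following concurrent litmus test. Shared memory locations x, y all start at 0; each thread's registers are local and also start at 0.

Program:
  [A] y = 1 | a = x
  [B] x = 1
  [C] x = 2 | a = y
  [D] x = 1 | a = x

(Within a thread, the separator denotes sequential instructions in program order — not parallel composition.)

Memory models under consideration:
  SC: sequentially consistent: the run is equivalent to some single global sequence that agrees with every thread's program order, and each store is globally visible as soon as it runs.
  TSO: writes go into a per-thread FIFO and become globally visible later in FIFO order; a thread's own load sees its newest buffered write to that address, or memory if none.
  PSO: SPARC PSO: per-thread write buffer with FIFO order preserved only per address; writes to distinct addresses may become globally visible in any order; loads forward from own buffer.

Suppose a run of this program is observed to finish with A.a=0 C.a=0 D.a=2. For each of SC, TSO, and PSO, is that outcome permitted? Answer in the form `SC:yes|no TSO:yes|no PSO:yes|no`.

SC:no TSO:yes PSO:yes

outcome vector order: (A.a,C.a,D.a)
SC: 10 outcomes — {(0,1,1); (0,1,2); (1,0,1); (1,0,2); (1,1,1); (1,1,2); (2,0,1); (2,0,2); (2,1,1); (2,1,2)}
TSO: 12 outcomes — {(0,0,1); (0,0,2); (0,1,1); (0,1,2); (1,0,1); (1,0,2); (1,1,1); (1,1,2); (2,0,1); (2,0,2); (2,1,1); (2,1,2)}
PSO: 12 outcomes — {(0,0,1); (0,0,2); (0,1,1); (0,1,2); (1,0,1); (1,0,2); (1,1,1); (1,1,2); (2,0,1); (2,0,2); (2,1,1); (2,1,2)}
target (0,0,2) ∈ {TSO,PSO}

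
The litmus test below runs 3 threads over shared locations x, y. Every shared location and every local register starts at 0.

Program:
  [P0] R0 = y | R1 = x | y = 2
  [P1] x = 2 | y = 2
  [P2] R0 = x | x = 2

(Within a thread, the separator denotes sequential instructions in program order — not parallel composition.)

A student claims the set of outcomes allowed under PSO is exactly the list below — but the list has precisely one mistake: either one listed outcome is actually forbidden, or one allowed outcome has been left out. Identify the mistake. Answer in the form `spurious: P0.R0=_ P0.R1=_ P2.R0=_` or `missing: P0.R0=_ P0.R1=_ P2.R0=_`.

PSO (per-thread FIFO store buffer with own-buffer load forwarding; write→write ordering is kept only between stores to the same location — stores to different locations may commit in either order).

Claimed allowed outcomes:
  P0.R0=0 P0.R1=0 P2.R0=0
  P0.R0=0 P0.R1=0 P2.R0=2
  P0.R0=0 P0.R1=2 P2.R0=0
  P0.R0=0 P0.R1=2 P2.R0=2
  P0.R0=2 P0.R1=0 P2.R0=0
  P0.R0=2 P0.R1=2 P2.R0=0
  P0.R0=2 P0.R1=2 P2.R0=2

outcome vector order: (P0.R0,P0.R1,P2.R0)
PSO (8): 000 002 020 022 200 202 220 222
PSO∖claimed = {202}

missing: P0.R0=2 P0.R1=0 P2.R0=2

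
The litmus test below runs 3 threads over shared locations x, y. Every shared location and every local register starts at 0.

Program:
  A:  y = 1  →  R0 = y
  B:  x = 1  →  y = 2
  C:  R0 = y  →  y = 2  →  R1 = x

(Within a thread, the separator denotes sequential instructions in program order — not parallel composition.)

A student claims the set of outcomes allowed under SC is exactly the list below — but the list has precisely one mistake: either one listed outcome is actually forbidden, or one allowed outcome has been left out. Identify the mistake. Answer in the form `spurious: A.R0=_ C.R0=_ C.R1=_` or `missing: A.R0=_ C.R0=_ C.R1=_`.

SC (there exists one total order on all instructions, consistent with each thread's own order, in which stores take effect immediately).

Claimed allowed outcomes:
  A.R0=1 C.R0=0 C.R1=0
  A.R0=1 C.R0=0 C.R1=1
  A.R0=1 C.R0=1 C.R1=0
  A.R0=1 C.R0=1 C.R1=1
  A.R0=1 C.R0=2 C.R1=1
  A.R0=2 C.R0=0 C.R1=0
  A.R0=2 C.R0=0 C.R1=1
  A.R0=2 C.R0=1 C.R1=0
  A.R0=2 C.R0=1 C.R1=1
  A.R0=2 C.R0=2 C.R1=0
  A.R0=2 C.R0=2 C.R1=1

spurious: A.R0=2 C.R0=2 C.R1=0

outcome vector order: (A.R0,C.R0,C.R1)
SC: 10 outcomes — {(1,0,0) (1,0,1) (1,1,0) (1,1,1) (1,2,1) (2,0,0) (2,0,1) (2,1,0) (2,1,1) (2,2,1)}
claimed∖SC = {(2,2,0)}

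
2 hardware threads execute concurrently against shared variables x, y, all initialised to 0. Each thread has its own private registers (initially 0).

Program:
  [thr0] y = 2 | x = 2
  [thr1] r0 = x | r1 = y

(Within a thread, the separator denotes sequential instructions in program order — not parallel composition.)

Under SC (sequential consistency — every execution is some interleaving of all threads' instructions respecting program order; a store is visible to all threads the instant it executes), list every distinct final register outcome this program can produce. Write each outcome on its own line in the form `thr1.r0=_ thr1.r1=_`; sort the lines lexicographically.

outcome vector order: (thr1.r0,thr1.r1)
|SC outcomes| = 3

thr1.r0=0 thr1.r1=0
thr1.r0=0 thr1.r1=2
thr1.r0=2 thr1.r1=2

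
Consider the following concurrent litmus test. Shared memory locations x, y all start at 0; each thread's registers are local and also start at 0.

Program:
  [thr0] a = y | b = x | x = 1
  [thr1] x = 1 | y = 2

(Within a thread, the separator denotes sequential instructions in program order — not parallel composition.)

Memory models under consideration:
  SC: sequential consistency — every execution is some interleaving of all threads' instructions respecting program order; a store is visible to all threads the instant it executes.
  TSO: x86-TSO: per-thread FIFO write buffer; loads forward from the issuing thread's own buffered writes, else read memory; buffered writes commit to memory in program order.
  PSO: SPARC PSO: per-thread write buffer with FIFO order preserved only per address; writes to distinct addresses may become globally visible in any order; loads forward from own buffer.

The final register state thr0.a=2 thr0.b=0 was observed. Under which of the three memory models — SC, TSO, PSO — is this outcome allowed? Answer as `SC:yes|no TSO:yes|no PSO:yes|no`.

outcome vector order: (thr0.a,thr0.b)
SC: 3 outcomes — {0/0, 0/1, 2/1}
TSO: 3 outcomes — {0/0, 0/1, 2/1}
PSO: 4 outcomes — {0/0, 0/1, 2/0, 2/1}
target 2/0 ∈ {PSO}

SC:no TSO:no PSO:yes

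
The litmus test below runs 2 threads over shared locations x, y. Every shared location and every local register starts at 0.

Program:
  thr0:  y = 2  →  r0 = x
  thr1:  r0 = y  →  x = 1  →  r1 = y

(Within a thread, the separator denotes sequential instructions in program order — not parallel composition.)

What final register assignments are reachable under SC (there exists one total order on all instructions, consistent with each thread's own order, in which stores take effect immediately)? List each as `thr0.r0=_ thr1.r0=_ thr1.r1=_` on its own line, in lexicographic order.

thr0.r0=0 thr1.r0=0 thr1.r1=2
thr0.r0=0 thr1.r0=2 thr1.r1=2
thr0.r0=1 thr1.r0=0 thr1.r1=0
thr0.r0=1 thr1.r0=0 thr1.r1=2
thr0.r0=1 thr1.r0=2 thr1.r1=2

outcome vector order: (thr0.r0,thr1.r0,thr1.r1)
|SC outcomes| = 5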